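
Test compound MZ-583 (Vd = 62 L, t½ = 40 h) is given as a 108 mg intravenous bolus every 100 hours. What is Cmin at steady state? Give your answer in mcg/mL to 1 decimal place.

0.4 mcg/mL

Over one 100-h interval, 100/40 ≈ 2.5 half-lives elapse, leaving f ≈ 0.1768 of each dose.
Accumulation ratio R = 1/(1 − f) ≈ 1/0.8232 ≈ 1.2148.
Single-dose peak C₀ = D/Vd = 108/62 ≈ 1.742 mcg/mL.
Steady-state peak Cmax,ss = C₀·R ≈ 1.742 × 1.2148 ≈ 2.116 mcg/mL.
Steady-state trough Cmin,ss = Cmax,ss·f ≈ 2.116 × 0.1768 ≈ 0.374 mcg/mL.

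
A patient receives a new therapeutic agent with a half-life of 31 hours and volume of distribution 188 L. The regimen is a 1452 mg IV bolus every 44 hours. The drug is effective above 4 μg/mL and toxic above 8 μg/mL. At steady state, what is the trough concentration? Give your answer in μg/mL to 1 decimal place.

k = ln2/t½ = ln2/31 ≈ 0.022360 h⁻¹; fraction remaining f = e^(−kτ) = e^(−0.022360×44) ≈ 0.3739.
Each bolus raises the concentration by D/Vd = 1452/188 ≈ 7.723 μg/mL.
Steady-state trough Cmin,ss = C₀·f/(1−f) ≈ 7.723 × 0.3739/0.6261 ≈ 4.612 μg/mL.
Trough 4.6 μg/mL vs MEC 4 μg/mL: adequate.

4.6 μg/mL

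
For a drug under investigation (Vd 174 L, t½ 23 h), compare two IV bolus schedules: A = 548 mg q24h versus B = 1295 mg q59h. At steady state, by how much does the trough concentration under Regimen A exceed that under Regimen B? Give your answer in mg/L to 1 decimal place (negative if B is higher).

1.5 mg/L

Regimen A: f = (1/2)^(24/23) ≈ 0.4852; Cmin,ss = (548/174)·f/(1−f) ≈ 2.968 mg/L.
Regimen B: f = (1/2)^(59/23) ≈ 0.1690; Cmin,ss = (1295/174)·f/(1−f) ≈ 1.514 mg/L.
Difference ≈ 2.968 − 1.514 ≈ 1.454 mg/L.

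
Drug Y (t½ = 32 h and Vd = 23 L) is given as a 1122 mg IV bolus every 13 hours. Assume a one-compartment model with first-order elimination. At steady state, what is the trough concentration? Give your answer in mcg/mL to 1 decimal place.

Over one 13-h interval, 13/32 ≈ 0.40625 half-lives elapse, leaving f ≈ 0.7546 of each dose.
At steady state, accumulation factor R = 1/(1 − e^(−kτ)) ≈ 4.0750.
Single-dose peak C₀ = D/Vd = 1122/23 ≈ 48.783 mcg/mL.
Steady-state peak Cmax,ss = C₀·R ≈ 48.783 × 4.0750 ≈ 198.791 mcg/mL.
One interval later, Cmin,ss = Cmax,ss·e^(−kτ) ≈ 198.791 × 0.7546 ≈ 150.008 mcg/mL.

150.0 mcg/mL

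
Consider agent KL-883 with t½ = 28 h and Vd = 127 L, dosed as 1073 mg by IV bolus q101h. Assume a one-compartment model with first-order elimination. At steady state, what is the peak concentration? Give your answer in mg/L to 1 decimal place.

9.2 mg/L

τ/t½ = 101/28 ≈ 3.6071, so fraction remaining f = (1/2)^(101/28) ≈ 0.0821.
At steady state, accumulation factor R = 1/(1 − e^(−kτ)) ≈ 1.0894.
Single-dose peak C₀ = D/Vd = 1073/127 ≈ 8.449 mg/L.
Steady-state peak Cmax,ss = C₀·R ≈ 8.449 × 1.0894 ≈ 9.204 mg/L.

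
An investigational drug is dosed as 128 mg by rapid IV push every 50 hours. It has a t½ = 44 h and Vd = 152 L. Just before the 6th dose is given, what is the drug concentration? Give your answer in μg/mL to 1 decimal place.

0.7 μg/mL

f = (1/2)^(τ/t½) = (1/2)^(50/44) ≈ 0.4549.
C₀ = D/Vd = 128/152 ≈ 0.842 μg/mL.
Before the 6th dose, 5 doses have been given. Superposition: Cmin = C₀·(f + f² + … + f^5).
≈ 0.842 × (0.4549 + 0.2069 + 0.0941 + 0.0428 + 0.0195) ≈ 0.842 × 0.8182 ≈ 0.689 μg/mL.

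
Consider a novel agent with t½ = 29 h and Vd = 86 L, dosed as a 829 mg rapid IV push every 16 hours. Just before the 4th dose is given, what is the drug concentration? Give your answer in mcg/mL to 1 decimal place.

14.1 mcg/mL

f = (1/2)^(τ/t½) = (1/2)^(16/29) ≈ 0.6822.
C₀ = D/Vd = 829/86 ≈ 9.640 mcg/mL.
Before the 4th dose, 3 doses have been given. Superposition: Cmin = C₀·(f + f² + … + f^3).
≈ 9.640 × (0.6822 + 0.4654 + 0.3175) ≈ 9.640 × 1.4651 ≈ 14.124 mcg/mL.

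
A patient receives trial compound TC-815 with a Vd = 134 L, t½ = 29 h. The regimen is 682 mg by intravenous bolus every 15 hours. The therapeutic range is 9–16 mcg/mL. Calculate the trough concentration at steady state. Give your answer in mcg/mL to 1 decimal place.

11.8 mcg/mL

Over one 15-h interval, 15/29 ≈ 0.51724 half-lives elapse, leaving f ≈ 0.6987 of each dose.
Single-dose peak C₀ = D/Vd = 682/134 ≈ 5.090 mcg/mL.
Steady-state trough Cmin,ss = C₀·f/(1−f) ≈ 5.090 × 0.6987/0.3013 ≈ 11.803 mcg/mL.
Trough 11.8 mcg/mL vs MEC 9 mcg/mL: adequate.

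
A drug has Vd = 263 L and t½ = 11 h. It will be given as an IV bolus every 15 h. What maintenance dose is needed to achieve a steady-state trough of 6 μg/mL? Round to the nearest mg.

τ/t½ = 15/11 ≈ 1.3636, so f = (1/2)^(15/11) ≈ 0.388602.
Cmin,ss = (D/Vd)·f/(1−f), so D = Cmin,ss·Vd·(1−f)/f.
D = 6 × 263 × (1−f)/f ≈ 6 × 263 × 1.57333 ≈ 2482.71 mg.

2483 mg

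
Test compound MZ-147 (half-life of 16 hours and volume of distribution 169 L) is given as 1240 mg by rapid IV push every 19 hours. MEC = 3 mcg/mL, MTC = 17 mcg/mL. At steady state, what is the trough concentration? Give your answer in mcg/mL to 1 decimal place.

k = ln2/t½ = ln2/16 ≈ 0.043322 h⁻¹; fraction remaining f = e^(−kτ) = e^(−0.043322×19) ≈ 0.4391.
Each bolus raises the concentration by D/Vd = 1240/169 ≈ 7.337 mcg/mL.
Steady-state trough Cmin,ss = C₀·f/(1−f) ≈ 7.337 × 0.4391/0.5609 ≈ 5.744 mcg/mL.
Trough 5.7 mcg/mL vs MEC 3 mcg/mL: adequate.

5.7 mcg/mL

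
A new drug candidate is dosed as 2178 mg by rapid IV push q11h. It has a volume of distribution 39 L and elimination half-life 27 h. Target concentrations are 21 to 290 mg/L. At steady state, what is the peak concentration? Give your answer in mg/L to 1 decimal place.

227.0 mg/L

Over one 11-h interval, 11/27 ≈ 0.40741 half-lives elapse, leaving f ≈ 0.7540 of each dose.
Accumulation ratio R = 1/(1 − f) ≈ 1/0.2460 ≈ 4.0650.
Single-dose peak C₀ = D/Vd = 2178/39 ≈ 55.846 mg/L.
Steady-state peak Cmax,ss = C₀·R ≈ 55.846 × 4.0650 ≈ 227.014 mg/L.
Peak 227.0 mg/L vs MTC 290 mg/L: below toxic threshold.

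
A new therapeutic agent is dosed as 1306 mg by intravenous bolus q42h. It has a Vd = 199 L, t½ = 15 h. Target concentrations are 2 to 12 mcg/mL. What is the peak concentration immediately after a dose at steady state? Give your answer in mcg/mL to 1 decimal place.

τ/t½ = 42/15 ≈ 2.8, so fraction remaining f = (1/2)^(42/15) ≈ 0.1436.
Accumulation ratio R = 1/(1 − f) ≈ 1/0.8564 ≈ 1.1677.
Each bolus raises the concentration by D/Vd = 1306/199 ≈ 6.563 mcg/mL.
Steady-state peak Cmax,ss = C₀·R ≈ 6.563 × 1.1677 ≈ 7.664 mcg/mL.
Peak 7.7 mcg/mL vs MTC 12 mcg/mL: below toxic threshold.

7.7 mcg/mL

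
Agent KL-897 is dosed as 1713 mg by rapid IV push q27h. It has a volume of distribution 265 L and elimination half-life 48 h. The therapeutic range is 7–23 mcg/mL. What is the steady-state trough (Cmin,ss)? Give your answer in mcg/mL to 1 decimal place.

Over one 27-h interval, 27/48 ≈ 0.5625 half-lives elapse, leaving f ≈ 0.6771 of each dose.
Each bolus raises the concentration by D/Vd = 1713/265 ≈ 6.464 mcg/mL.
Steady-state trough Cmin,ss = C₀·f/(1−f) ≈ 6.464 × 0.6771/0.3229 ≈ 13.555 mcg/mL.
Trough 13.6 mcg/mL vs MEC 7 mcg/mL: adequate.

13.6 mcg/mL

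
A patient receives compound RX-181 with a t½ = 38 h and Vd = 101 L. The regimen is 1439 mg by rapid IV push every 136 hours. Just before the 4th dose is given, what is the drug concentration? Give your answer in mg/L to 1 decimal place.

f = (1/2)^(τ/t½) = (1/2)^(136/38) ≈ 0.0837.
C₀ = D/Vd = 1439/101 ≈ 14.248 mg/L.
Before the 4th dose, 3 doses have been given. Superposition: Cmin = C₀·(f + f² + … + f^3).
≈ 14.248 × (0.0837 + 0.0070 + 0.0006) ≈ 14.248 × 0.0913 ≈ 1.301 mg/L.

1.3 mg/L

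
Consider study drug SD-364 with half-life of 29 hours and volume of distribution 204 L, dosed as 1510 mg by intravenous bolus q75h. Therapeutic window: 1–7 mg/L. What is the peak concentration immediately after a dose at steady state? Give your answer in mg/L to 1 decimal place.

8.9 mg/L

k = ln2/t½ = ln2/29 ≈ 0.023902 h⁻¹; fraction remaining f = e^(−kτ) = e^(−0.023902×75) ≈ 0.1665.
At steady state, accumulation factor R = 1/(1 − e^(−kτ)) ≈ 1.1998.
Each bolus raises the concentration by D/Vd = 1510/204 ≈ 7.402 mg/L.
Steady-state peak Cmax,ss = C₀·R ≈ 7.402 × 1.1998 ≈ 8.881 mg/L.
Peak 8.9 mg/L vs MTC 7 mg/L: exceeds toxic threshold.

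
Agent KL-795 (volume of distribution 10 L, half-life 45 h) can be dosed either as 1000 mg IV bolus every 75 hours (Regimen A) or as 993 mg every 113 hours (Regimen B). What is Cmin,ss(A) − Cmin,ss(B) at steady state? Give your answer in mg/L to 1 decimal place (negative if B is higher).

Regimen A: f = (1/2)^(75/45) ≈ 0.3150; Cmin,ss = (1000/10)·f/(1−f) ≈ 45.985 mg/L.
Regimen B: f = (1/2)^(113/45) ≈ 0.1754; Cmin,ss = (993/10)·f/(1−f) ≈ 21.122 mg/L.
Difference ≈ 45.985 − 21.122 ≈ 24.863 mg/L.

24.9 mg/L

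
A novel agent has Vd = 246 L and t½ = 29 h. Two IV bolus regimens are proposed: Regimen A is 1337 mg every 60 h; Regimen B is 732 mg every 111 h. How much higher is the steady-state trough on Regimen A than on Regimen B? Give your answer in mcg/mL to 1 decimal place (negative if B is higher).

Regimen A: f = (1/2)^(60/29) ≈ 0.2383; Cmin,ss = (1337/246)·f/(1−f) ≈ 1.700 mcg/mL.
Regimen B: f = (1/2)^(111/29) ≈ 0.0704; Cmin,ss = (732/246)·f/(1−f) ≈ 0.225 mcg/mL.
Difference ≈ 1.700 − 0.225 ≈ 1.475 mcg/mL.

1.5 mcg/mL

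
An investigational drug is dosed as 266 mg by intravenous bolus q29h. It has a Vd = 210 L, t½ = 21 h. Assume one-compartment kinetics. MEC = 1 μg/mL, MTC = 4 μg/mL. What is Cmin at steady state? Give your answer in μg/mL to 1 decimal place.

0.8 μg/mL

τ/t½ = 29/21 ≈ 1.381, so fraction remaining f = (1/2)^(29/21) ≈ 0.3840.
Accumulation ratio R = 1/(1 − f) ≈ 1/0.6160 ≈ 1.6234.
Each bolus raises the concentration by D/Vd = 266/210 ≈ 1.267 μg/mL.
Cmax,ss = C₀/(1 − f) ≈ 1.267/0.6160 ≈ 2.057 μg/mL.
Steady-state trough Cmin,ss = Cmax,ss·f ≈ 2.057 × 0.3840 ≈ 0.790 μg/mL.
Trough 0.8 μg/mL vs MEC 1 μg/mL: subtherapeutic.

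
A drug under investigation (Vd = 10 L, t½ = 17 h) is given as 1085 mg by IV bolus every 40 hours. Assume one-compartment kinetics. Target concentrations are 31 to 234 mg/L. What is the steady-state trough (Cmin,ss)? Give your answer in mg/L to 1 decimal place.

26.4 mg/L

τ/t½ = 40/17 ≈ 2.3529, so fraction remaining f = (1/2)^(40/17) ≈ 0.1957.
Each bolus raises the concentration by D/Vd = 1085/10 ≈ 108.500 mg/L.
Steady-state trough Cmin,ss = C₀·f/(1−f) ≈ 108.500 × 0.1957/0.8043 ≈ 26.400 mg/L.
Trough 26.4 mg/L vs MEC 31 mg/L: subtherapeutic.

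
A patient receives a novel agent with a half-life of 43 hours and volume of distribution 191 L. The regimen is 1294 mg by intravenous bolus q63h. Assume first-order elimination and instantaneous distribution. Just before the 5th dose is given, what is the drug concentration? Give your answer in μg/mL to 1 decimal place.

3.8 μg/mL

f = (1/2)^(τ/t½) = (1/2)^(63/43) ≈ 0.3622.
C₀ = D/Vd = 1294/191 ≈ 6.775 μg/mL.
Before the 5th dose, 4 doses have been given. Superposition: Cmin = C₀·(f + f² + … + f^4).
≈ 6.775 × (0.3622 + 0.1312 + 0.0475 + 0.0172) ≈ 6.775 × 0.5581 ≈ 3.781 μg/mL.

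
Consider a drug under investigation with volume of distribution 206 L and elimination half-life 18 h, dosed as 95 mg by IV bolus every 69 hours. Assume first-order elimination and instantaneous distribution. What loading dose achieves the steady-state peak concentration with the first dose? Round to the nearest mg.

f = (1/2)^(69/18) ≈ 0.070154; accumulation ratio R = 1/(1−f) ≈ 1.07545.
Loading dose to hit Cmax,ss on first dose: D_load = D_maint·R ≈ 95 × 1.07545 ≈ 102.17 mg.

102 mg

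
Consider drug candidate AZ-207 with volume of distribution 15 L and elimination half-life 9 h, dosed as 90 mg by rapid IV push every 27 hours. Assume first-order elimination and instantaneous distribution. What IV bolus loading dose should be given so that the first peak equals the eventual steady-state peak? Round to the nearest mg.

f = (1/2)^(27/9) ≈ 0.125000; accumulation ratio R = 1/(1−f) ≈ 1.14286.
Loading dose to hit Cmax,ss on first dose: D_load = D_maint·R ≈ 90 × 1.14286 ≈ 102.86 mg.

103 mg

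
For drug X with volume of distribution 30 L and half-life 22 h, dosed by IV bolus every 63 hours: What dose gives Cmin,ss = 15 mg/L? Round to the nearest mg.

2825 mg

τ/t½ = 63/22 ≈ 2.8636, so f = (1/2)^(63/22) ≈ 0.137391.
Cmin,ss = (D/Vd)·f/(1−f), so D = Cmin,ss·Vd·(1−f)/f.
D = 15 × 30 × (1−f)/f ≈ 15 × 30 × 6.27850 ≈ 2825.33 mg.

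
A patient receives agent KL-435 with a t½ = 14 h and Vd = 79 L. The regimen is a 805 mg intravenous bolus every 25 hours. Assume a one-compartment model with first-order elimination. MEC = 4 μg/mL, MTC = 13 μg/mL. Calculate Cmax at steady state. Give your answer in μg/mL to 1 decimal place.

14.4 μg/mL

k = ln2/t½ = ln2/14 ≈ 0.049511 h⁻¹; fraction remaining f = e^(−kτ) = e^(−0.049511×25) ≈ 0.2900.
Accumulation ratio R = 1/(1 − f) ≈ 1/0.7100 ≈ 1.4085.
Single-dose peak C₀ = D/Vd = 805/79 ≈ 10.190 μg/mL.
Steady-state peak Cmax,ss = C₀·R ≈ 10.190 × 1.4085 ≈ 14.353 μg/mL.
Peak 14.4 μg/mL vs MTC 13 μg/mL: exceeds toxic threshold.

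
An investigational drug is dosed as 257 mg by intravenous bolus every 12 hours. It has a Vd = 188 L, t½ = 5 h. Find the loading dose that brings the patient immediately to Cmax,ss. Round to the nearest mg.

f = (1/2)^(12/5) ≈ 0.189465; accumulation ratio R = 1/(1−f) ≈ 1.23375.
Loading dose to hit Cmax,ss on first dose: D_load = D_maint·R ≈ 257 × 1.23375 ≈ 317.07 mg.

317 mg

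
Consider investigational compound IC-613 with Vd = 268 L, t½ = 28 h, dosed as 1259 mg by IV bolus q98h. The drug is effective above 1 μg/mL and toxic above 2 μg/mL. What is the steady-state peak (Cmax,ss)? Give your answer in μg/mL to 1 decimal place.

Over one 98-h interval, 98/28 ≈ 3.5 half-lives elapse, leaving f ≈ 0.0884 of each dose.
Accumulation ratio R = 1/(1 − f) ≈ 1/0.9116 ≈ 1.0970.
Each bolus raises the concentration by D/Vd = 1259/268 ≈ 4.698 μg/mL.
Cmax,ss = C₀/(1 − f) ≈ 4.698/0.9116 ≈ 5.154 μg/mL.
Peak 5.2 μg/mL vs MTC 2 μg/mL: exceeds toxic threshold.

5.2 μg/mL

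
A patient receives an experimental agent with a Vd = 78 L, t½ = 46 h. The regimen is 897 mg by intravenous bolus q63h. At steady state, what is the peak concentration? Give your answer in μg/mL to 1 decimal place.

18.8 μg/mL

Over one 63-h interval, 63/46 ≈ 1.3696 half-lives elapse, leaving f ≈ 0.3870 of each dose.
Accumulation ratio R = 1/(1 − f) ≈ 1/0.6130 ≈ 1.6313.
Single-dose peak C₀ = D/Vd = 897/78 ≈ 11.500 μg/mL.
Steady-state peak Cmax,ss = C₀·R ≈ 11.500 × 1.6313 ≈ 18.760 μg/mL.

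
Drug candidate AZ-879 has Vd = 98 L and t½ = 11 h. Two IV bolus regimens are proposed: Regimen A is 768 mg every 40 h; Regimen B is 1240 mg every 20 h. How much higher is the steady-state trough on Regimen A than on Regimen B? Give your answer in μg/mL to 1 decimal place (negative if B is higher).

Regimen A: f = (1/2)^(40/11) ≈ 0.0804; Cmin,ss = (768/98)·f/(1−f) ≈ 0.685 μg/mL.
Regimen B: f = (1/2)^(20/11) ≈ 0.2836; Cmin,ss = (1240/98)·f/(1−f) ≈ 5.009 μg/mL.
Difference ≈ 0.685 − 5.009 ≈ -4.324 μg/mL.

-4.3 μg/mL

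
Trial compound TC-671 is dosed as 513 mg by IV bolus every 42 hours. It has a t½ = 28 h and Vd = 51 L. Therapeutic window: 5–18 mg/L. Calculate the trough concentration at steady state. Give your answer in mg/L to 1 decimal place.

5.5 mg/L

k = ln2/t½ = ln2/28 ≈ 0.024755 h⁻¹; fraction remaining f = e^(−kτ) = e^(−0.024755×42) ≈ 0.3536.
Single-dose peak C₀ = D/Vd = 513/51 ≈ 10.059 mg/L.
Steady-state trough Cmin,ss = C₀·f/(1−f) ≈ 10.059 × 0.3536/0.6464 ≈ 5.503 mg/L.
Trough 5.5 mg/L vs MEC 5 mg/L: adequate.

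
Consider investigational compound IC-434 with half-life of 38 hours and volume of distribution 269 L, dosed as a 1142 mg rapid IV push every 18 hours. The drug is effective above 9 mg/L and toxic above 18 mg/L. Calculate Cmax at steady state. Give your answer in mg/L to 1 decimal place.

Over one 18-h interval, 18/38 ≈ 0.47368 half-lives elapse, leaving f ≈ 0.7201 of each dose.
At steady state, accumulation factor R = 1/(1 − e^(−kτ)) ≈ 3.5727.
Each bolus raises the concentration by D/Vd = 1142/269 ≈ 4.245 mg/L.
Cmax,ss = C₀/(1 − f) ≈ 4.245/0.2799 ≈ 15.166 mg/L.
Peak 15.2 mg/L vs MTC 18 mg/L: below toxic threshold.

15.2 mg/L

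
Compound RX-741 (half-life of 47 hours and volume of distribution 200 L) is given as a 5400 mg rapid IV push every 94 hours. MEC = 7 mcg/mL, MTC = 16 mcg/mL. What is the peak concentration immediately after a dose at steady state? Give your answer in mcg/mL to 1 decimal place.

τ = 94 h = 2 half-lives, so f = (1/2)^2 = 0.25.
At steady state, R = 1/(1 − 0.25) = 4/3.
Single-dose peak C₀ = D/Vd = 5400/200 = 27 mcg/mL.
Steady-state peak Cmax,ss = C₀·R = 27 × 4/3 ≈ 36.000 mcg/mL.
Peak 36.0 mcg/mL vs MTC 16 mcg/mL: exceeds toxic threshold.

36.0 mcg/mL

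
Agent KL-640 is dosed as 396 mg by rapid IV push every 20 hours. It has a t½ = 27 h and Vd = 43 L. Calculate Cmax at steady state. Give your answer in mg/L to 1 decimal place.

k = ln2/t½ = ln2/27 ≈ 0.025672 h⁻¹; fraction remaining f = e^(−kτ) = e^(−0.025672×20) ≈ 0.5984.
Accumulation ratio R = 1/(1 − f) ≈ 1/0.4016 ≈ 2.4900.
Each bolus raises the concentration by D/Vd = 396/43 ≈ 9.209 mg/L.
Steady-state peak Cmax,ss = C₀·R ≈ 9.209 × 2.4900 ≈ 22.930 mg/L.

22.9 mg/L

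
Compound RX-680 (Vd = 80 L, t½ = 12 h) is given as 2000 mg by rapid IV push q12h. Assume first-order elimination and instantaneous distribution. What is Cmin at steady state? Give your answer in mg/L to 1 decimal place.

The dosing interval is 1 half-life, so f = 2^(−1) = 0.5.
At steady state, R = 1/(1 − 0.5) = 2/1.
Single-dose peak C₀ = D/Vd = 2000/80 = 25 mg/L.
Steady-state peak Cmax,ss = C₀·R = 25 × 2/1 ≈ 50.000 mg/L.
Steady-state trough Cmin,ss = Cmax,ss·f ≈ 50.000 × 0.5 ≈ 25.000 mg/L.

25.0 mg/L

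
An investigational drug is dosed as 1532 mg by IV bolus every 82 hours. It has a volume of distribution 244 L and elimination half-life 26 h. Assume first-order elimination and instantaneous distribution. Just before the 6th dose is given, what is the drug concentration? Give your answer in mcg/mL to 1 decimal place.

0.8 mcg/mL

f = (1/2)^(τ/t½) = (1/2)^(82/26) ≈ 0.1124.
C₀ = D/Vd = 1532/244 ≈ 6.279 mcg/mL.
Before the 6th dose, 5 doses have been given. Superposition: Cmin = C₀·(f + f² + … + f^5).
≈ 6.279 × (0.1124 + 0.0126 + 0.0014 + 0.0002 + 0.0000) ≈ 6.279 × 0.1266 ≈ 0.795 mcg/mL.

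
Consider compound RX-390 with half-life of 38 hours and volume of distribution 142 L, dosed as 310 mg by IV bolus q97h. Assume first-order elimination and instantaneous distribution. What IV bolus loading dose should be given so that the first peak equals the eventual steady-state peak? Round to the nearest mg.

374 mg

f = (1/2)^(97/38) ≈ 0.170444; accumulation ratio R = 1/(1−f) ≈ 1.20546.
Loading dose to hit Cmax,ss on first dose: D_load = D_maint·R ≈ 310 × 1.20546 ≈ 373.69 mg.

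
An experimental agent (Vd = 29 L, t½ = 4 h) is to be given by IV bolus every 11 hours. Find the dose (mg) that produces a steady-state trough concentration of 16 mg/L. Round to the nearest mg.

2657 mg

τ/t½ = 11/4 ≈ 2.75, so f = (1/2)^(11/4) ≈ 0.148651.
Cmin,ss = (D/Vd)·f/(1−f), so D = Cmin,ss·Vd·(1−f)/f.
D = 16 × 29 × (1−f)/f ≈ 16 × 29 × 5.72717 ≈ 2657.41 mg.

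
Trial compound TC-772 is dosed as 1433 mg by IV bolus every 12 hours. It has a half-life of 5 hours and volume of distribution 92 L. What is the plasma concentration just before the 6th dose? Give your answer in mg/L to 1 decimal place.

f = (1/2)^(τ/t½) = (1/2)^(12/5) ≈ 0.1895.
C₀ = D/Vd = 1433/92 ≈ 15.576 mg/L.
Before the 6th dose, 5 doses have been given. Superposition: Cmin = C₀·(f + f² + … + f^5).
≈ 15.576 × (0.1895 + 0.0359 + 0.0068 + 0.0013 + 0.0002) ≈ 15.576 × 0.2337 ≈ 3.640 mg/L.

3.6 mg/L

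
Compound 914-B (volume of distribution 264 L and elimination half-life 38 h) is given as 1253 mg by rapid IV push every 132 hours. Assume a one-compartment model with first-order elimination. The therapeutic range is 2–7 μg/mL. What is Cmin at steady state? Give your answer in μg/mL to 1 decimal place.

τ/t½ = 132/38 ≈ 3.4737, so fraction remaining f = (1/2)^(132/38) ≈ 0.0900.
At steady state, accumulation factor R = 1/(1 − e^(−kτ)) ≈ 1.0989.
Each bolus raises the concentration by D/Vd = 1253/264 ≈ 4.746 μg/mL.
Cmax,ss = C₀/(1 − f) ≈ 4.746/0.9100 ≈ 5.215 μg/mL.
One interval later, Cmin,ss = Cmax,ss·e^(−kτ) ≈ 5.215 × 0.0900 ≈ 0.469 μg/mL.
Trough 0.5 μg/mL vs MEC 2 μg/mL: subtherapeutic.

0.5 μg/mL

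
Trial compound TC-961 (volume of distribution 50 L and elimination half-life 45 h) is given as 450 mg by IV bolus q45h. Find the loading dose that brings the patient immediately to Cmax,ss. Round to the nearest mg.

f = (1/2)^(45/45) ≈ 0.500000; accumulation ratio R = 1/(1−f) ≈ 2.00000.
Loading dose to hit Cmax,ss on first dose: D_load = D_maint·R ≈ 450 × 2.00000 ≈ 900.00 mg.

900 mg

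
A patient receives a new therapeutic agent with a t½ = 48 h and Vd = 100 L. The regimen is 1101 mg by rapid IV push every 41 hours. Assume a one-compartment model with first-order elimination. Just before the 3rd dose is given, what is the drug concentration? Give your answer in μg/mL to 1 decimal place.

f = (1/2)^(τ/t½) = (1/2)^(41/48) ≈ 0.5532.
C₀ = D/Vd = 1101/100 ≈ 11.010 μg/mL.
Before the 3rd dose, 2 doses have been given. Superposition: Cmin = C₀·(f + f²).
≈ 11.010 × (0.5532 + 0.3060) ≈ 11.010 × 0.8592 ≈ 9.460 μg/mL.

9.5 μg/mL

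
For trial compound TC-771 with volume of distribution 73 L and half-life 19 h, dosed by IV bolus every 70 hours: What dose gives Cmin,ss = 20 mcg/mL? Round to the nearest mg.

τ/t½ = 70/19 ≈ 3.6842, so f = (1/2)^(70/19) ≈ 0.077793.
Cmin,ss = (D/Vd)·f/(1−f), so D = Cmin,ss·Vd·(1−f)/f.
D = 20 × 73 × (1−f)/f ≈ 20 × 73 × 11.85463 ≈ 17307.76 mg.

17308 mg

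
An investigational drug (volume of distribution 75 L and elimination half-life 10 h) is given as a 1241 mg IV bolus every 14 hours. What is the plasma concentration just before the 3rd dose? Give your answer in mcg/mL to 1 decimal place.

8.6 mcg/mL

f = (1/2)^(τ/t½) = (1/2)^(14/10) ≈ 0.3789.
C₀ = D/Vd = 1241/75 ≈ 16.547 mcg/mL.
Before the 3rd dose, 2 doses have been given. Superposition: Cmin = C₀·(f + f²).
≈ 16.547 × (0.3789 + 0.1436) ≈ 16.547 × 0.5225 ≈ 8.646 mcg/mL.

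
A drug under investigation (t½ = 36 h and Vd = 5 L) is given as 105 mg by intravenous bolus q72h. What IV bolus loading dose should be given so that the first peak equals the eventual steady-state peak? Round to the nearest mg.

f = (1/2)^(72/36) ≈ 0.250000; accumulation ratio R = 1/(1−f) ≈ 1.33333.
Loading dose to hit Cmax,ss on first dose: D_load = D_maint·R ≈ 105 × 1.33333 ≈ 140.00 mg.

140 mg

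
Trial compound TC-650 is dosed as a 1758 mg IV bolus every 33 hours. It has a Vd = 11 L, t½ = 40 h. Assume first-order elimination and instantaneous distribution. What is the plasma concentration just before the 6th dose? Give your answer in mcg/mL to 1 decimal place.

195.3 mcg/mL

f = (1/2)^(τ/t½) = (1/2)^(33/40) ≈ 0.5645.
C₀ = D/Vd = 1758/11 ≈ 159.818 mcg/mL.
Before the 6th dose, 5 doses have been given. Superposition: Cmin = C₀·(f + f² + … + f^5).
≈ 159.818 × (0.5645 + 0.3187 + 0.1799 + 0.1015 + 0.0573) ≈ 159.818 × 1.2219 ≈ 195.282 mcg/mL.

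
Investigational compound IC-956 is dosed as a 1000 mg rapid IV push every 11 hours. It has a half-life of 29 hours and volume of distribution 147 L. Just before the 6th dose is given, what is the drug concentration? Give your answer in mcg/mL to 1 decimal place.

16.5 mcg/mL

f = (1/2)^(τ/t½) = (1/2)^(11/29) ≈ 0.7688.
C₀ = D/Vd = 1000/147 ≈ 6.803 mcg/mL.
Before the 6th dose, 5 doses have been given. Superposition: Cmin = C₀·(f + f² + … + f^5).
≈ 6.803 × (0.7688 + 0.5911 + 0.4544 + 0.3493 + 0.2686) ≈ 6.803 × 2.4322 ≈ 16.546 mcg/mL.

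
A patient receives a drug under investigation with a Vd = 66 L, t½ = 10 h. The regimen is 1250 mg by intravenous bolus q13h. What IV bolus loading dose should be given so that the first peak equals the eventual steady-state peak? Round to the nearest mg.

2105 mg

f = (1/2)^(13/10) ≈ 0.406126; accumulation ratio R = 1/(1−f) ≈ 1.68386.
Loading dose to hit Cmax,ss on first dose: D_load = D_maint·R ≈ 1250 × 1.68386 ≈ 2104.82 mg.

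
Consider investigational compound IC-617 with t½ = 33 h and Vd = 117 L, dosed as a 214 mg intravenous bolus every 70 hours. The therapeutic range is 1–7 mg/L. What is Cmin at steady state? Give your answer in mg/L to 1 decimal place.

Over one 70-h interval, 70/33 ≈ 2.1212 half-lives elapse, leaving f ≈ 0.2299 of each dose.
Accumulation ratio R = 1/(1 − f) ≈ 1/0.7701 ≈ 1.2985.
Each bolus raises the concentration by D/Vd = 214/117 ≈ 1.829 mg/L.
Steady-state peak Cmax,ss = C₀·R ≈ 1.829 × 1.2985 ≈ 2.375 mg/L.
One interval later, Cmin,ss = Cmax,ss·e^(−kτ) ≈ 2.375 × 0.2299 ≈ 0.546 mg/L.
Trough 0.5 mg/L vs MEC 1 mg/L: subtherapeutic.

0.5 mg/L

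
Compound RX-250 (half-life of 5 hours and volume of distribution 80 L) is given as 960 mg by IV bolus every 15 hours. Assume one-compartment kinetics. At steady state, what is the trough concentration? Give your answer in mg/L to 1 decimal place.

τ = 15 h = 3 half-lives, so f = (1/2)^3 = 0.125.
Accumulation ratio R = 1/(1 − f) = 1/0.875 = 8/7.
Single-dose peak C₀ = D/Vd = 960/80 = 12 mg/L.
Steady-state peak Cmax,ss = C₀·R = 12 × 8/7 ≈ 13.714 mg/L.
Steady-state trough Cmin,ss = Cmax,ss·f ≈ 13.714 × 0.125 ≈ 1.714 mg/L.

1.7 mg/L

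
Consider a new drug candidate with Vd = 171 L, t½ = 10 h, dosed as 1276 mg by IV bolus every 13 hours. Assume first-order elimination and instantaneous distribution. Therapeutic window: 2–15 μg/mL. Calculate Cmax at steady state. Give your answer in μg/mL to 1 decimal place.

12.6 μg/mL

τ/t½ = 13/10 ≈ 1.3, so fraction remaining f = (1/2)^(13/10) ≈ 0.4061.
At steady state, accumulation factor R = 1/(1 − e^(−kτ)) ≈ 1.6838.
Single-dose peak C₀ = D/Vd = 1276/171 ≈ 7.462 μg/mL.
Cmax,ss = C₀/(1 − f) ≈ 7.462/0.5939 ≈ 12.564 μg/mL.
Peak 12.6 μg/mL vs MTC 15 μg/mL: below toxic threshold.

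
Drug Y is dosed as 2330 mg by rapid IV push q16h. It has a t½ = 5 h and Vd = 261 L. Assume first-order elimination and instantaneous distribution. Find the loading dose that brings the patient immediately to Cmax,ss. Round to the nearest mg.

f = (1/2)^(16/5) ≈ 0.108819; accumulation ratio R = 1/(1−f) ≈ 1.12211.
Loading dose to hit Cmax,ss on first dose: D_load = D_maint·R ≈ 2330 × 1.12211 ≈ 2614.52 mg.

2615 mg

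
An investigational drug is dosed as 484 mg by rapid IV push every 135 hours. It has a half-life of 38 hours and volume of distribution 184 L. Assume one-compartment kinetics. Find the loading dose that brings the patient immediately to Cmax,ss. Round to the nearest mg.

529 mg

f = (1/2)^(135/38) ≈ 0.085222; accumulation ratio R = 1/(1−f) ≈ 1.09316.
Loading dose to hit Cmax,ss on first dose: D_load = D_maint·R ≈ 484 × 1.09316 ≈ 529.09 mg.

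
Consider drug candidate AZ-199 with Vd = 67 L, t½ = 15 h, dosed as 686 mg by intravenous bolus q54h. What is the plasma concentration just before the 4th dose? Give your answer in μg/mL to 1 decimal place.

f = (1/2)^(τ/t½) = (1/2)^(54/15) ≈ 0.0825.
C₀ = D/Vd = 686/67 ≈ 10.239 μg/mL.
Before the 4th dose, 3 doses have been given. Superposition: Cmin = C₀·(f + f² + … + f^3).
≈ 10.239 × (0.0825 + 0.0068 + 0.0006) ≈ 10.239 × 0.0899 ≈ 0.920 μg/mL.

0.9 μg/mL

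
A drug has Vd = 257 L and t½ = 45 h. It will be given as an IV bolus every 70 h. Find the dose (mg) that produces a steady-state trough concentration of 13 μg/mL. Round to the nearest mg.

τ/t½ = 70/45 ≈ 1.5556, so f = (1/2)^(70/45) ≈ 0.340198.
Cmin,ss = (D/Vd)·f/(1−f), so D = Cmin,ss·Vd·(1−f)/f.
D = 13 × 257 × (1−f)/f ≈ 13 × 257 × 1.93946 ≈ 6479.74 mg.

6480 mg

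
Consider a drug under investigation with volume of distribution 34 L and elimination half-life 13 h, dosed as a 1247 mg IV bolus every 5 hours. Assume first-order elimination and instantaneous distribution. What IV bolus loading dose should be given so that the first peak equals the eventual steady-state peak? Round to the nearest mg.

f = (1/2)^(5/13) ≈ 0.765983; accumulation ratio R = 1/(1−f) ≈ 4.27319.
Loading dose to hit Cmax,ss on first dose: D_load = D_maint·R ≈ 1247 × 4.27319 ≈ 5328.67 mg.

5329 mg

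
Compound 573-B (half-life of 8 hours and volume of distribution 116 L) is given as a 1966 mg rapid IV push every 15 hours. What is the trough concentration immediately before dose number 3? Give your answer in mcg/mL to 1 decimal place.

5.9 mcg/mL

f = (1/2)^(τ/t½) = (1/2)^(15/8) ≈ 0.2726.
C₀ = D/Vd = 1966/116 ≈ 16.948 mcg/mL.
Before the 3rd dose, 2 doses have been given. Superposition: Cmin = C₀·(f + f²).
≈ 16.948 × (0.2726 + 0.0743) ≈ 16.948 × 0.3469 ≈ 5.879 mcg/mL.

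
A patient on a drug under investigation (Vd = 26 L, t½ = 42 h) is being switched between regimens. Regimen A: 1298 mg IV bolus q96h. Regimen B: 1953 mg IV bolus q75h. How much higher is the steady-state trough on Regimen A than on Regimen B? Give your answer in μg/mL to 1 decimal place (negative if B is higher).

-17.8 μg/mL

Regimen A: f = (1/2)^(96/42) ≈ 0.2051; Cmin,ss = (1298/26)·f/(1−f) ≈ 12.881 μg/mL.
Regimen B: f = (1/2)^(75/42) ≈ 0.2900; Cmin,ss = (1953/26)·f/(1−f) ≈ 30.681 μg/mL.
Difference ≈ 12.881 − 30.681 ≈ -17.800 μg/mL.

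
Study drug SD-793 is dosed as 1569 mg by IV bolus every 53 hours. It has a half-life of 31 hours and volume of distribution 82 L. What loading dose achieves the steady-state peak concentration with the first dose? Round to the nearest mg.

2260 mg

f = (1/2)^(53/31) ≈ 0.305728; accumulation ratio R = 1/(1−f) ≈ 1.44036.
Loading dose to hit Cmax,ss on first dose: D_load = D_maint·R ≈ 1569 × 1.44036 ≈ 2259.92 mg.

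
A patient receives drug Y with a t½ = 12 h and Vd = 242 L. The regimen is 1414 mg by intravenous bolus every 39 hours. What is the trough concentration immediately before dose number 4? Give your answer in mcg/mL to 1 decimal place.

0.7 mcg/mL

f = (1/2)^(τ/t½) = (1/2)^(39/12) ≈ 0.1051.
C₀ = D/Vd = 1414/242 ≈ 5.843 mcg/mL.
Before the 4th dose, 3 doses have been given. Superposition: Cmin = C₀·(f + f² + … + f^3).
≈ 5.843 × (0.1051 + 0.0110 + 0.0012) ≈ 5.843 × 0.1173 ≈ 0.685 mcg/mL.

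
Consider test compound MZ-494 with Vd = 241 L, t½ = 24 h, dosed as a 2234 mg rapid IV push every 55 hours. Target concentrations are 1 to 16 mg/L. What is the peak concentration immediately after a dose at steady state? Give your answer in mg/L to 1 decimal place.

Over one 55-h interval, 55/24 ≈ 2.2917 half-lives elapse, leaving f ≈ 0.2042 of each dose.
At steady state, accumulation factor R = 1/(1 − e^(−kτ)) ≈ 1.2566.
Single-dose peak C₀ = D/Vd = 2234/241 ≈ 9.270 mg/L.
Steady-state peak Cmax,ss = C₀·R ≈ 9.270 × 1.2566 ≈ 11.649 mg/L.
Peak 11.6 mg/L vs MTC 16 mg/L: below toxic threshold.

11.6 mg/L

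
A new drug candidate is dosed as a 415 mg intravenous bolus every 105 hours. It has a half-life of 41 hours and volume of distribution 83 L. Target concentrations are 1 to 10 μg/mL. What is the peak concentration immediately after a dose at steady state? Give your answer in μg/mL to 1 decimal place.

τ/t½ = 105/41 ≈ 2.561, so fraction remaining f = (1/2)^(105/41) ≈ 0.1695.
Accumulation ratio R = 1/(1 − f) ≈ 1/0.8305 ≈ 1.2041.
Each bolus raises the concentration by D/Vd = 415/83 ≈ 5.000 μg/mL.
Steady-state peak Cmax,ss = C₀·R ≈ 5.000 × 1.2041 ≈ 6.021 μg/mL.
Peak 6.0 μg/mL vs MTC 10 μg/mL: below toxic threshold.

6.0 μg/mL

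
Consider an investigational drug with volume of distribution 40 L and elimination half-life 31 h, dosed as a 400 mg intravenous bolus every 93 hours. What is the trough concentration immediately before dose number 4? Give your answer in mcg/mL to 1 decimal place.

f = (1/2)^(τ/t½) = (1/2)^(93/31) ≈ 0.1250.
C₀ = D/Vd = 400/40 ≈ 10.000 mcg/mL.
Before the 4th dose, 3 doses have been given. Superposition: Cmin = C₀·(f + f² + … + f^3).
≈ 10.000 × (0.1250 + 0.0156 + 0.0020) ≈ 10.000 × 0.1426 ≈ 1.426 mcg/mL.

1.4 mcg/mL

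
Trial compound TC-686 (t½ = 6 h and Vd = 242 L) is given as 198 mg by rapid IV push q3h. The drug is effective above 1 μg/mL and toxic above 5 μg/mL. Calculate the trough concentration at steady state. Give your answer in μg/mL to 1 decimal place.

2.0 μg/mL

Over one 3-h interval, 3/6 ≈ 0.5 half-lives elapse, leaving f ≈ 0.7071 of each dose.
Single-dose peak C₀ = D/Vd = 198/242 ≈ 0.818 μg/mL.
Steady-state trough Cmin,ss = C₀·f/(1−f) ≈ 0.818 × 0.7071/0.2929 ≈ 1.975 μg/mL.
Trough 2.0 μg/mL vs MEC 1 μg/mL: adequate.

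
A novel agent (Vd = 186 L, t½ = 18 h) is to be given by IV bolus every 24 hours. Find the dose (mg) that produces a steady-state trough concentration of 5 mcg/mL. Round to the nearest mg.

τ/t½ = 24/18 ≈ 1.3333, so f = (1/2)^(24/18) ≈ 0.396850.
Cmin,ss = (D/Vd)·f/(1−f), so D = Cmin,ss·Vd·(1−f)/f.
D = 5 × 186 × (1−f)/f ≈ 5 × 186 × 1.51984 ≈ 1413.45 mg.

1413 mg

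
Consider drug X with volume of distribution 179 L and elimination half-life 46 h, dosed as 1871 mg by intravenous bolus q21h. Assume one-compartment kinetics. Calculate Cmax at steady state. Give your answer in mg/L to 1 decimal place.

k = ln2/t½ = ln2/46 ≈ 0.015068 h⁻¹; fraction remaining f = e^(−kτ) = e^(−0.015068×21) ≈ 0.7287.
Accumulation ratio R = 1/(1 − f) ≈ 1/0.2713 ≈ 3.6860.
Each bolus raises the concentration by D/Vd = 1871/179 ≈ 10.453 mg/L.
Steady-state peak Cmax,ss = C₀·R ≈ 10.453 × 3.6860 ≈ 38.530 mg/L.

38.5 mg/L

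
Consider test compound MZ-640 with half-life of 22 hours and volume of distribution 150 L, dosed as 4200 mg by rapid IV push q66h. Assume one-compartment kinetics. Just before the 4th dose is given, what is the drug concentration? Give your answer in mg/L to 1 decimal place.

4.0 mg/L

f = (1/2)^(τ/t½) = (1/2)^(66/22) ≈ 0.1250.
C₀ = D/Vd = 4200/150 ≈ 28.000 mg/L.
Before the 4th dose, 3 doses have been given. Superposition: Cmin = C₀·(f + f² + … + f^3).
≈ 28.000 × (0.1250 + 0.0156 + 0.0020) ≈ 28.000 × 0.1426 ≈ 3.993 mg/L.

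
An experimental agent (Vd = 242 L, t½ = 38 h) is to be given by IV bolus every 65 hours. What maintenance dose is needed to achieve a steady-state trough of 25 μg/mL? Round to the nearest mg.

τ/t½ = 65/38 ≈ 1.7105, so f = (1/2)^(65/38) ≈ 0.305549.
Cmin,ss = (D/Vd)·f/(1−f), so D = Cmin,ss·Vd·(1−f)/f.
D = 25 × 242 × (1−f)/f ≈ 25 × 242 × 2.27280 ≈ 13750.44 mg.

13750 mg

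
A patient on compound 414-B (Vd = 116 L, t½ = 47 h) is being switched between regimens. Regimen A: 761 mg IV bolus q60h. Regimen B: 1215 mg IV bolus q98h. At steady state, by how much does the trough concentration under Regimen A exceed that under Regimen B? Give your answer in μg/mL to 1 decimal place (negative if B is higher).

Regimen A: f = (1/2)^(60/47) ≈ 0.4128; Cmin,ss = (761/116)·f/(1−f) ≈ 4.612 μg/mL.
Regimen B: f = (1/2)^(98/47) ≈ 0.2357; Cmin,ss = (1215/116)·f/(1−f) ≈ 3.230 μg/mL.
Difference ≈ 4.612 − 3.230 ≈ 1.382 μg/mL.

1.4 μg/mL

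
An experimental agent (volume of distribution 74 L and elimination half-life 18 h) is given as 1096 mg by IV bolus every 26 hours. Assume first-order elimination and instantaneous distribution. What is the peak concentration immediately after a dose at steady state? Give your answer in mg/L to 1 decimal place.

τ/t½ = 26/18 ≈ 1.4444, so fraction remaining f = (1/2)^(26/18) ≈ 0.3674.
Accumulation ratio R = 1/(1 − f) ≈ 1/0.6326 ≈ 1.5808.
Each bolus raises the concentration by D/Vd = 1096/74 ≈ 14.811 mg/L.
Cmax,ss = C₀/(1 − f) ≈ 14.811/0.6326 ≈ 23.413 mg/L.

23.4 mg/L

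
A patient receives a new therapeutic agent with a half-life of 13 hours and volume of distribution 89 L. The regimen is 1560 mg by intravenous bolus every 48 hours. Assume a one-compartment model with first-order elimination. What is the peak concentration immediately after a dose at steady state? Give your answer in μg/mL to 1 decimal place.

19.0 μg/mL

τ/t½ = 48/13 ≈ 3.6923, so fraction remaining f = (1/2)^(48/13) ≈ 0.0774.
Accumulation ratio R = 1/(1 − f) ≈ 1/0.9226 ≈ 1.0839.
Each bolus raises the concentration by D/Vd = 1560/89 ≈ 17.528 μg/mL.
Steady-state peak Cmax,ss = C₀·R ≈ 17.528 × 1.0839 ≈ 18.999 μg/mL.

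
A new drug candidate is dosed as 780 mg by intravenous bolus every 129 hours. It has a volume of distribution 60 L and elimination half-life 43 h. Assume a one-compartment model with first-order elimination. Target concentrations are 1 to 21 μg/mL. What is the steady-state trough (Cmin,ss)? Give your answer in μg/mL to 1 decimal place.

1.9 μg/mL

The dosing interval is 3 half-lives, so f = 2^(−3) = 0.125.
At steady state, R = 1/(1 − 0.125) = 8/7.
Single-dose peak C₀ = D/Vd = 780/60 = 13 μg/mL.
Steady-state peak Cmax,ss = C₀·R = 13 × 8/7 ≈ 14.857 μg/mL.
Steady-state trough Cmin,ss = Cmax,ss·f ≈ 14.857 × 0.125 ≈ 1.857 μg/mL.
Trough 1.9 μg/mL vs MEC 1 μg/mL: adequate.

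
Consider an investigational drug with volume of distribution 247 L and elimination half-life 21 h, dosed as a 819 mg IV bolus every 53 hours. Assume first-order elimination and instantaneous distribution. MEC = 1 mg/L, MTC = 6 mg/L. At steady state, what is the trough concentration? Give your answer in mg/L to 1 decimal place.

0.7 mg/L

Over one 53-h interval, 53/21 ≈ 2.5238 half-lives elapse, leaving f ≈ 0.1739 of each dose.
At steady state, accumulation factor R = 1/(1 − e^(−kτ)) ≈ 1.2105.
Single-dose peak C₀ = D/Vd = 819/247 ≈ 3.316 mg/L.
Steady-state peak Cmax,ss = C₀·R ≈ 3.316 × 1.2105 ≈ 4.014 mg/L.
One interval later, Cmin,ss = Cmax,ss·e^(−kτ) ≈ 4.014 × 0.1739 ≈ 0.698 mg/L.
Trough 0.7 mg/L vs MEC 1 mg/L: subtherapeutic.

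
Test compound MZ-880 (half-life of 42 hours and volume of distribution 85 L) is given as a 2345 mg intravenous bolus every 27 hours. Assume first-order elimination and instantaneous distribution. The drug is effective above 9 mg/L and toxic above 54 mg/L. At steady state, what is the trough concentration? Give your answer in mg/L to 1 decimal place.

49.1 mg/L

τ/t½ = 27/42 ≈ 0.64286, so fraction remaining f = (1/2)^(27/42) ≈ 0.6404.
At steady state, accumulation factor R = 1/(1 − e^(−kτ)) ≈ 2.7809.
Single-dose peak C₀ = D/Vd = 2345/85 ≈ 27.588 mg/L.
Steady-state peak Cmax,ss = C₀·R ≈ 27.588 × 2.7809 ≈ 76.719 mg/L.
Steady-state trough Cmin,ss = Cmax,ss·f ≈ 76.719 × 0.6404 ≈ 49.131 mg/L.
Trough 49.1 mg/L vs MEC 9 mg/L: adequate.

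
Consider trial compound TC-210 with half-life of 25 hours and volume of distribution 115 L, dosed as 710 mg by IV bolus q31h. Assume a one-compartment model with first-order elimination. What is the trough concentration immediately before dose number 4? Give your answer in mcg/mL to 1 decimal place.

f = (1/2)^(τ/t½) = (1/2)^(31/25) ≈ 0.4234.
C₀ = D/Vd = 710/115 ≈ 6.174 mcg/mL.
Before the 4th dose, 3 doses have been given. Superposition: Cmin = C₀·(f + f² + … + f^3).
≈ 6.174 × (0.4234 + 0.1793 + 0.0759) ≈ 6.174 × 0.6786 ≈ 4.190 mcg/mL.

4.2 mcg/mL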